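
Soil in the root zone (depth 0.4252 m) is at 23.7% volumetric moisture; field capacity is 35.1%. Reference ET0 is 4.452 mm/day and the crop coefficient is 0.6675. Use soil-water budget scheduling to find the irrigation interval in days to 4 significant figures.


Approach: apply soil-water budget scheduling, SMD = (FC-theta)/100*depth*1000; ETc = ET0*Kc; interval = SMD/ETc.
Step 1 — soil moisture deficit:
  SMD = (35.1 - 23.7)/100 * 0.4252 * 1000 = 48.4728 mm
Step 2 — daily crop ET (ETc = ET0*Kc):
  ETc = 4.452 * 0.6675 = 2.97171 mm/day
Step 3 — irrigation interval (SMD/ETc):
  interval = 48.4728 / 2.97171 = 16.31 days
Therefore the irrigation interval = 16.31 days.


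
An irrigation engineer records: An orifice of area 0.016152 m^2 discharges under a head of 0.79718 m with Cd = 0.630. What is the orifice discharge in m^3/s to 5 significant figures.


Approach: apply the orifice equation, Q = Cd*A*sqrt(2*g*h).
Q = 0.630 * 0.016152 * sqrt(2*9.81*0.79718) = 0.040243 m^3/s
Therefore the orifice discharge = 0.040243 m^3/s.


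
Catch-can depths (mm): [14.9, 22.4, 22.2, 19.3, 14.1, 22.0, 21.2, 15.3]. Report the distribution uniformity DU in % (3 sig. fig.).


Approach: apply the low-quarter distribution uniformity, DU = (mean of lowest quarter of readings / overall mean)*100.
sorted lowest 2 of 8: [14.1, 14.9] -> mean = 14.500 mm
overall mean = 18.925 mm
DU = (14.500/18.925)*100 = 76.6 %
Therefore the distribution uniformity DU = 76.6 %.


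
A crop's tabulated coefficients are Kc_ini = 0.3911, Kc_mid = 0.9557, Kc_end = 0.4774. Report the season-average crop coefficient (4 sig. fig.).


Approach: apply a simple seasonal average, Kc_avg = (Kc_ini + Kc_mid + Kc_end)/3.
Kc_avg = (0.3911 + 0.9557 + 0.4774)/3 = 0.6081
Therefore the season-average crop coefficient = 0.6081.


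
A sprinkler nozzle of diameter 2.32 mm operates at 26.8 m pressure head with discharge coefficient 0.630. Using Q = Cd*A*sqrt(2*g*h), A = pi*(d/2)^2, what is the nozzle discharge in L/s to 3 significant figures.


A = pi*(2.32e-3/2)^2 = 4.2273e-06 m^2
Q = 0.630 * 4.2273e-06 * sqrt(2*9.81*26.8) * 1000 = 0.0611 L/s
Therefore the nozzle discharge = 0.0611 L/s.


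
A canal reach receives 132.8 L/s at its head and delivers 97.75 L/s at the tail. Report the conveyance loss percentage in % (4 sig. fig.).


Approach: apply the conveyance loss ratio, loss% = ((Q_head - Q_tail)/Q_head)*100.
loss = ((132.8 - 97.75)/132.8)*100 = 26.39 %
Therefore the conveyance loss percentage = 26.39 %.


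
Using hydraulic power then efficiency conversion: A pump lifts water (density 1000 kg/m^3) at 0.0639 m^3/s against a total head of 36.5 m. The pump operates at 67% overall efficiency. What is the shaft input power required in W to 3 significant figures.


Approach: apply hydraulic power then efficiency conversion, P = rho*g*Q*H; P_in = P/eta.
Step 1 — hydraulic power (P = rho*g*Q*H):
  P = 1000 * 9.81 * 0.0639 * 36.5 = 22880 W
Step 2 — input power: P_in = P/eta = 22880 / 0.67 = 34100 W
Therefore the shaft input power required = 34100 W.


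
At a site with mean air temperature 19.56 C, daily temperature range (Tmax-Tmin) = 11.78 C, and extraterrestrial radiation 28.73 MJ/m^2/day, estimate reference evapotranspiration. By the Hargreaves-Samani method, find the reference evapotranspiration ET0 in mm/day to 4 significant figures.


Approach: apply the Hargreaves-Samani method, ET0 = 0.0023*(Tmean+17.8)*sqrt(Tmax-Tmin)*0.408*Ra.
ET0 = 0.0023*(19.56+17.8)*sqrt(11.78)*0.408*28.73 = 3.457 mm/day
Therefore the reference evapotranspiration ET0 = 3.457 mm/day.


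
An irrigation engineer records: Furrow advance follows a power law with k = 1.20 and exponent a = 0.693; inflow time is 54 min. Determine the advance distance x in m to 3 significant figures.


Approach: apply the power-law advance function, x = k*t^a.
x = 1.20 * 54^0.693 = 19.0 m
Therefore the advance distance x = 19.0 m.


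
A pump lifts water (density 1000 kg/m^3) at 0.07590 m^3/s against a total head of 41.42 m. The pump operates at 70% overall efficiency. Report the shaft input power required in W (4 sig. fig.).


Approach: apply hydraulic power then efficiency conversion, P = rho*g*Q*H; P_in = P/eta.
Step 1 — hydraulic power (P = rho*g*Q*H):
  P = 1000 * 9.81 * 0.07590 * 41.42 = 30840.5 W
Step 2 — input power: P_in = P/eta = 30840.5 / 0.7 = 44060 W
Therefore the shaft input power required = 44060 W.


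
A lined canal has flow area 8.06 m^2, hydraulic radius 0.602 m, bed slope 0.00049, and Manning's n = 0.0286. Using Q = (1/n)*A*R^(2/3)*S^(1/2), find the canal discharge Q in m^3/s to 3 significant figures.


Q = (1/0.0286) * 8.06 * 0.602^(2/3) * 0.00049^(1/2) = 4.45 m^3/s
Therefore the canal discharge Q = 4.45 m^3/s.


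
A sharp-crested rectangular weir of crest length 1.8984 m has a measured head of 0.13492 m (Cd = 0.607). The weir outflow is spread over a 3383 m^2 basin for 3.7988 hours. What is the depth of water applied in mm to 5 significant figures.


Approach: apply the rectangular weir equation with a volume-to-depth conversion, Q = (2/3)*Cd*L*sqrt(2g)*H^1.5; d = Q*t/A * 1000.
Step 1 — weir discharge:
  Q = (2/3)*0.607*1.8984*sqrt(2*9.81)*0.13492^1.5 = 0.1686356 m^3/s
Step 2 — volume: V = 0.1686356 * 3.7988*3600 = 2306.206 m^3
Step 3 — depth: d = V/A * 1000 = 2306.206/3383 * 1000 = 681.70 mm
Therefore the depth of water applied = 681.70 mm.


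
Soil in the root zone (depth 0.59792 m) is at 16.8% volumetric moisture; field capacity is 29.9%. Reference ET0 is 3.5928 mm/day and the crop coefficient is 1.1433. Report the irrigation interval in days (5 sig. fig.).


Approach: apply soil-water budget scheduling, SMD = (FC-theta)/100*depth*1000; ETc = ET0*Kc; interval = SMD/ETc.
Step 1 — soil moisture deficit:
  SMD = (29.9 - 16.8)/100 * 0.59792 * 1000 = 78.32752 mm
Step 2 — daily crop ET (ETc = ET0*Kc):
  ETc = 3.5928 * 1.1433 = 4.107648 mm/day
Step 3 — irrigation interval (SMD/ETc):
  interval = 78.32752 / 4.107648 = 19.069 days
Therefore the irrigation interval = 19.069 days.


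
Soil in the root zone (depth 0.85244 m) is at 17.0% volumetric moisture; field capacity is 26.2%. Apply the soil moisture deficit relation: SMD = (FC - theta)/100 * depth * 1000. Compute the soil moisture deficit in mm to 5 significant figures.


SMD = (26.2 - 17.0)/100 * 0.85244 * 1000 = 78.424 mm
Therefore the soil moisture deficit = 78.424 mm.


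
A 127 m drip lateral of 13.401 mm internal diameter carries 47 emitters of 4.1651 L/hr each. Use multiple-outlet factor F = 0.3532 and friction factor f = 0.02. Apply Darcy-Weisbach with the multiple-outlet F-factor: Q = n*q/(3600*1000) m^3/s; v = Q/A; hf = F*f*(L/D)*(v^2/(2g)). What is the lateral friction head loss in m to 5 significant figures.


Q = 47*4.1651/(3600*1000) = 5.437769e-05 m^3/s
A = pi*(13.401e-3/2)^2 = 1.410471e-04 m^2, so v = Q/A = 0.3855285 m/s
hf = 0.3532*0.02*(127/0.013401)*(0.3855285^2/(2*9.81)) = 0.50714 m
Therefore the lateral friction head loss = 0.50714 m.


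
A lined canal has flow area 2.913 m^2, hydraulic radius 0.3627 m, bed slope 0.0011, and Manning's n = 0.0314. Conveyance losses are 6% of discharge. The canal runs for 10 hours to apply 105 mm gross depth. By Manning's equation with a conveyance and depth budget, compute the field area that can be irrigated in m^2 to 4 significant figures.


Approach: apply Manning's equation with a conveyance and depth budget, Q = (1/n)*A*R^(2/3)*S^(1/2); Q_field = Q*(1-loss); Area = Q_field*t/(d/1000).
Step 1 — canal discharge (Manning's equation):
  Q = (1/0.0314) * 2.913 * 0.3627^(2/3) * 0.0011^(1/2) = 1.56485 m^3/s
Step 2 — delivered flow: Q_field = 1.56485*(1 - 6/100) = 1.47096 m^3/s
Step 3 — volume delivered: V = 1.47096 * 10*3600 = 52954.5 m^3
Step 4 — area served: A = V / (depth/1000) = 52954.5 / 0.105 = 504300 m^2
Therefore the field area that can be irrigated = 504300 m^2.


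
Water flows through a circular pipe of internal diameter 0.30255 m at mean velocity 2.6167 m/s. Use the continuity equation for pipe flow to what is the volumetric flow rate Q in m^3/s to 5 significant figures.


Approach: apply the continuity equation for pipe flow, Q = A * v with A = pi*(D/2)^2.
A = pi*(0.30255/2)^2 = 0.07189260 m^2
Q = 0.07189260 * 2.6167 = 0.18812 m^3/s
Therefore the volumetric flow rate Q = 0.18812 m^3/s.


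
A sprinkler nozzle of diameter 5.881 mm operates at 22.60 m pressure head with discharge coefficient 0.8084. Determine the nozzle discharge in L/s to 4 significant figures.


Approach: apply the orifice equation, Q = Cd*A*sqrt(2*g*h), A = pi*(d/2)^2.
A = pi*(5.881e-3/2)^2 = 2.71639e-05 m^2
Q = 0.8084 * 2.71639e-05 * sqrt(2*9.81*22.60) * 1000 = 0.4624 L/s
Therefore the nozzle discharge = 0.4624 L/s.


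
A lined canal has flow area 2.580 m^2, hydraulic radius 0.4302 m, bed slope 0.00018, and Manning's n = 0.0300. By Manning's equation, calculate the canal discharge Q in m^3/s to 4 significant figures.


Approach: apply Manning's equation, Q = (1/n)*A*R^(2/3)*S^(1/2).
Q = (1/0.0300) * 2.580 * 0.4302^(2/3) * 0.00018^(1/2) = 0.6575 m^3/s
Therefore the canal discharge Q = 0.6575 m^3/s.


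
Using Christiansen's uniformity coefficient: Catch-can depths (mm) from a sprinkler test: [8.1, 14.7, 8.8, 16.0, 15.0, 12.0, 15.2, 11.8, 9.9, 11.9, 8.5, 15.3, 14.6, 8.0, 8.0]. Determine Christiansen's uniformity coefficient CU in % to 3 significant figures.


Approach: apply Christiansen's uniformity coefficient, CU = (1 - mean_abs_deviation/mean)*100.
mean = 11.853 mm
mean |d_i - mean| = 2.6498 mm
CU = (1 - 2.6498/11.853)*100 = 77.6 %
Therefore Christiansen's uniformity coefficient CU = 77.6 %.


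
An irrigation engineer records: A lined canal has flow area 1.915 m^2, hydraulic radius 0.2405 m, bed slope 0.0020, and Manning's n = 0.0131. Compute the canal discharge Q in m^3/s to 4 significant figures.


Approach: apply Manning's equation, Q = (1/n)*A*R^(2/3)*S^(1/2).
Q = (1/0.0131) * 1.915 * 0.2405^(2/3) * 0.0020^(1/2) = 2.528 m^3/s
Therefore the canal discharge Q = 2.528 m^3/s.


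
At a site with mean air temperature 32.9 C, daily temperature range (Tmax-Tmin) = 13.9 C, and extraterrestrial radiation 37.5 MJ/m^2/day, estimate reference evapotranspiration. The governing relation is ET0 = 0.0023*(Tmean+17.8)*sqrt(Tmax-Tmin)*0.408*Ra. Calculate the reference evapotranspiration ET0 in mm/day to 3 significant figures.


ET0 = 0.0023*(32.9+17.8)*sqrt(13.9)*0.408*37.5 = 6.65 mm/day
Therefore the reference evapotranspiration ET0 = 6.65 mm/day.


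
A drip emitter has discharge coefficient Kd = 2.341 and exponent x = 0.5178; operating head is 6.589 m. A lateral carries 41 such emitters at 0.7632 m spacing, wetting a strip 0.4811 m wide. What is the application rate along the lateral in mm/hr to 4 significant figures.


Approach: apply the emitter equation with a lateral mass balance, q = Kd*h^x; Q = n*q; rate = Q/(n*spacing*width).
Step 1 — single emitter flow (q = Kd*h^x):
  q = 2.341 * 6.589^0.5178 = 6.21421 L/hr
Step 2 — total lateral flow: Q = 41 * 6.21421 = 254.783 L/hr
Step 3 — wetted area: A = 41 * 0.7632 * 0.4811 = 15.0542 m^2
Step 4 — application rate: Q/A = 254.783/15.0542 = 16.92 mm/hr
Therefore the application rate along the lateral = 16.92 mm/hr.


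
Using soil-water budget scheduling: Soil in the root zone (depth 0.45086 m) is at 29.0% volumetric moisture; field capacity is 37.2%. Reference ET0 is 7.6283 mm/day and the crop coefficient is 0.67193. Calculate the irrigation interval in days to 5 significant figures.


Approach: apply soil-water budget scheduling, SMD = (FC-theta)/100*depth*1000; ETc = ET0*Kc; interval = SMD/ETc.
Step 1 — soil moisture deficit:
  SMD = (37.2 - 29.0)/100 * 0.45086 * 1000 = 36.97052 mm
Step 2 — daily crop ET (ETc = ET0*Kc):
  ETc = 7.6283 * 0.67193 = 5.125684 mm/day
Step 3 — irrigation interval (SMD/ETc):
  interval = 36.97052 / 5.125684 = 7.2128 days
Therefore the irrigation interval = 7.2128 days.


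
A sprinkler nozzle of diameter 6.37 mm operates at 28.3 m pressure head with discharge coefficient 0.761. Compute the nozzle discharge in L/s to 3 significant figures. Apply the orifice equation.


Approach: apply the orifice equation, Q = Cd*A*sqrt(2*g*h), A = pi*(d/2)^2.
A = pi*(6.37e-3/2)^2 = 3.1869e-05 m^2
Q = 0.761 * 3.1869e-05 * sqrt(2*9.81*28.3) * 1000 = 0.571 L/s
Therefore the nozzle discharge = 0.571 L/s.


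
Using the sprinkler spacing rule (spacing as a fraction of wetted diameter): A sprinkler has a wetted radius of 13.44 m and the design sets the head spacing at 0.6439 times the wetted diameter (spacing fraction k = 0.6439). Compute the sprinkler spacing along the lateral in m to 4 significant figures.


Approach: apply the sprinkler spacing rule (spacing as a fraction of wetted diameter), S = k*(2*R).
S = 0.6439 * (2 * 13.44) = 17.31 m
Therefore the sprinkler spacing along the lateral = 17.31 m.


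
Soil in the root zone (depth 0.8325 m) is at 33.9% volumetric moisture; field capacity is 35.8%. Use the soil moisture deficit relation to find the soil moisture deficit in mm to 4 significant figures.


Approach: apply the soil moisture deficit relation, SMD = (FC - theta)/100 * depth * 1000.
SMD = (35.8 - 33.9)/100 * 0.8325 * 1000 = 15.82 mm
Therefore the soil moisture deficit = 15.82 mm.


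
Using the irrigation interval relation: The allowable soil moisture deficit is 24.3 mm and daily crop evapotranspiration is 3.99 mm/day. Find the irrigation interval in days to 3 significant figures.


Approach: apply the irrigation interval relation, interval = SMD / ETc.
interval = 24.3 / 3.99 = 6.09 days
Therefore the irrigation interval = 6.09 days.


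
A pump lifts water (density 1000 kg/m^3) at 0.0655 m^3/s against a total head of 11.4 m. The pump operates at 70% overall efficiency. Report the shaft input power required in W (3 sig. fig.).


Approach: apply hydraulic power then efficiency conversion, P = rho*g*Q*H; P_in = P/eta.
Step 1 — hydraulic power (P = rho*g*Q*H):
  P = 1000 * 9.81 * 0.0655 * 11.4 = 7325.1 W
Step 2 — input power: P_in = P/eta = 7325.1 / 0.7 = 10500 W
Therefore the shaft input power required = 10500 W.


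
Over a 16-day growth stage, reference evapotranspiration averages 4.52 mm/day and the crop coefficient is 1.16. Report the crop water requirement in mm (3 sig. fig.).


Approach: apply the crop water requirement relation, CWR = ET0 * Kc * days.
CWR = 4.52 * 1.16 * 16 = 83.9 mm
Therefore the crop water requirement = 83.9 mm.


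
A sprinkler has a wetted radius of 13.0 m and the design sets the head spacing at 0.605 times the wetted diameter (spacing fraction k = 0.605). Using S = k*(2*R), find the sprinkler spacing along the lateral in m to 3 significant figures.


S = 0.605 * (2 * 13.0) = 15.7 m
Therefore the sprinkler spacing along the lateral = 15.7 m.


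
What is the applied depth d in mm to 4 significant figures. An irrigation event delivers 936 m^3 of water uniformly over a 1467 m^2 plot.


Approach: apply depth from volume over area, d = (V/A)*1000.
d = (936 / 1467) * 1000 = 638.0 mm
Therefore the applied depth d = 638.0 mm.


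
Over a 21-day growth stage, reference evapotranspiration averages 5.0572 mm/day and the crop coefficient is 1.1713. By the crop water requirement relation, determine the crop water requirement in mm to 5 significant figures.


Approach: apply the crop water requirement relation, CWR = ET0 * Kc * days.
CWR = 5.0572 * 1.1713 * 21 = 124.39 mm
Therefore the crop water requirement = 124.39 mm.


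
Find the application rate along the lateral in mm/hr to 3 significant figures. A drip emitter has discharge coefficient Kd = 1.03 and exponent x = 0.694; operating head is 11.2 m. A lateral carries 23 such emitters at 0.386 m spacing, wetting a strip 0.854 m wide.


Approach: apply the emitter equation with a lateral mass balance, q = Kd*h^x; Q = n*q; rate = Q/(n*spacing*width).
Step 1 — single emitter flow (q = Kd*h^x):
  q = 1.03 * 11.2^0.694 = 5.5080 L/hr
Step 2 — total lateral flow: Q = 23 * 5.5080 = 126.68 L/hr
Step 3 — wetted area: A = 23 * 0.386 * 0.854 = 7.5818 m^2
Step 4 — application rate: Q/A = 126.68/7.5818 = 16.7 mm/hr
Therefore the application rate along the lateral = 16.7 mm/hr.


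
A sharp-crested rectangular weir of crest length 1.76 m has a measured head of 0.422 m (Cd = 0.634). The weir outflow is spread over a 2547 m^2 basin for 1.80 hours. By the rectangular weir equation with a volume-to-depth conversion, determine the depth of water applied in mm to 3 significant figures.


Approach: apply the rectangular weir equation with a volume-to-depth conversion, Q = (2/3)*Cd*L*sqrt(2g)*H^1.5; d = Q*t/A * 1000.
Step 1 — weir discharge:
  Q = (2/3)*0.634*1.76*sqrt(2*9.81)*0.422^1.5 = 0.90329 m^3/s
Step 2 — volume: V = 0.90329 * 1.80*3600 = 5853.3 m^3
Step 3 — depth: d = V/A * 1000 = 5853.3/2547 * 1000 = 2300 mm
Therefore the depth of water applied = 2300 mm.


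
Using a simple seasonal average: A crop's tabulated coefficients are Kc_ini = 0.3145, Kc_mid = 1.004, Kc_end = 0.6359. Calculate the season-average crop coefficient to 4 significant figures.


Approach: apply a simple seasonal average, Kc_avg = (Kc_ini + Kc_mid + Kc_end)/3.
Kc_avg = (0.3145 + 1.004 + 0.6359)/3 = 0.6515
Therefore the season-average crop coefficient = 0.6515.


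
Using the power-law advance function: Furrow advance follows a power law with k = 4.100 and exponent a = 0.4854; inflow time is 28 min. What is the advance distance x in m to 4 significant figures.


Approach: apply the power-law advance function, x = k*t^a.
x = 4.100 * 28^0.4854 = 20.66 m
Therefore the advance distance x = 20.66 m.


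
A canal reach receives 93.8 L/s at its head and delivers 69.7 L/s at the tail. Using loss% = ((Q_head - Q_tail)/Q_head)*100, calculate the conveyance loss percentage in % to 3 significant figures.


loss = ((93.8 - 69.7)/93.8)*100 = 25.7 %
Therefore the conveyance loss percentage = 25.7 %.


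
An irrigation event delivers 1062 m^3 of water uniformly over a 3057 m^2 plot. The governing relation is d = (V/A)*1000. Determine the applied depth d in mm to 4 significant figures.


d = (1062 / 3057) * 1000 = 347.4 mm
Therefore the applied depth d = 347.4 mm.


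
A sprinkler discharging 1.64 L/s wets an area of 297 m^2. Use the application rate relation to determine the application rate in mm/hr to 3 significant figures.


Approach: apply the application rate relation, rate = (Q/A)*3600.
rate = (1.64 / 297) * 3600 = 19.9 mm/hr
Therefore the application rate = 19.9 mm/hr.


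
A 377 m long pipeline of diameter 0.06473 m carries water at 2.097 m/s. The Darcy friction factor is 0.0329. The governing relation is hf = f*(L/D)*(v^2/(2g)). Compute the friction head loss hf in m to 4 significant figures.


hf = 0.0329 * (377/0.06473) * (2.097^2 / (2*9.81))
hf = 42.95 m
Therefore the friction head loss hf = 42.95 m.


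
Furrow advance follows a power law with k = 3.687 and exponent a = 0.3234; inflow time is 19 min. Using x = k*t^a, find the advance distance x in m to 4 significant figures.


x = 3.687 * 19^0.3234 = 9.555 m
Therefore the advance distance x = 9.555 m.


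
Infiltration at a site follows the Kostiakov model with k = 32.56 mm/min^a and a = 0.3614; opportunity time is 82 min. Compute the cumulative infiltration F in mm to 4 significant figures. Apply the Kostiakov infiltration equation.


Approach: apply the Kostiakov infiltration equation, F = k*t^a.
F = 32.56 * 82^0.3614 = 160.1 mm
Therefore the cumulative infiltration F = 160.1 mm.


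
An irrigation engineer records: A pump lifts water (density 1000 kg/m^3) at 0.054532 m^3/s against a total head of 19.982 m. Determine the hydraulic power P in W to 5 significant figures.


Approach: apply the hydraulic power relation, P = rho*g*Q*H.
P = 1000 * 9.81 * 0.054532 * 19.982 = 10690 W
Therefore the hydraulic power P = 10690 W.


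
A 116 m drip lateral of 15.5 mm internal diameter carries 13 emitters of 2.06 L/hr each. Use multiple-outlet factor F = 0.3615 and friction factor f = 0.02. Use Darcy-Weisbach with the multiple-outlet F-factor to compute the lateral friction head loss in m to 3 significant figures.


Approach: apply Darcy-Weisbach with the multiple-outlet F-factor, Q = n*q/(3600*1000) m^3/s; v = Q/A; hf = F*f*(L/D)*(v^2/(2g)).
Q = 13*2.06/(3600*1000) = 7.4389e-06 m^3/s
A = pi*(15.5e-3/2)^2 = 1.8869e-04 m^2, so v = Q/A = 0.039423 m/s
hf = 0.3615*0.02*(116/0.0155)*(0.039423^2/(2*9.81)) = 0.00429 m
Therefore the lateral friction head loss = 0.00429 m.


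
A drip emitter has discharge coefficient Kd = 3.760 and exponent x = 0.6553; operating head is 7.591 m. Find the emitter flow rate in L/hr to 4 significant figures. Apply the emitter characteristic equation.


Approach: apply the emitter characteristic equation, q = Kd * h^x.
q = 3.760 * 7.591^0.6553 = 14.19 L/hr
Therefore the emitter flow rate = 14.19 L/hr.


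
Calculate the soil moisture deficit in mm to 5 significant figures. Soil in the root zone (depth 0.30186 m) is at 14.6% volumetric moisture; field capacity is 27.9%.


Approach: apply the soil moisture deficit relation, SMD = (FC - theta)/100 * depth * 1000.
SMD = (27.9 - 14.6)/100 * 0.30186 * 1000 = 40.147 mm
Therefore the soil moisture deficit = 40.147 mm.


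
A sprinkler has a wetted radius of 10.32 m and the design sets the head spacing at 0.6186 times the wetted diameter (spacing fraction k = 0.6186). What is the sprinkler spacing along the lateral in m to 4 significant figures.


Approach: apply the sprinkler spacing rule (spacing as a fraction of wetted diameter), S = k*(2*R).
S = 0.6186 * (2 * 10.32) = 12.77 m
Therefore the sprinkler spacing along the lateral = 12.77 m.


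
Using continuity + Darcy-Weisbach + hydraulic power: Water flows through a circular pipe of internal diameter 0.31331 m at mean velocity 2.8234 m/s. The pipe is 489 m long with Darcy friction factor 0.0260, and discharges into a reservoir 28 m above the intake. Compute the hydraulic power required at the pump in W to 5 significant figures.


Approach: apply continuity + Darcy-Weisbach + hydraulic power, Q = A*v; hf = f*(L/D)*(v^2/(2g)); H = static + hf; P = rho*g*Q*H.
Step 1 — flow rate (continuity, Q = A*v):
  A = pi*(0.31331/2)^2 = 0.07709716 m^2
  Q = 0.07709716 * 2.8234 = 0.2176761 m^3/s
Step 2 — friction head loss (Darcy-Weisbach):
  hf = 0.0260 * (489/0.31331) * (2.8234^2 / (2*9.81))
  hf = 16.48746 m
Step 3 — total head: H = 28 + 16.48746 = 44.48746 m
Step 4 — hydraulic power (P = rho*g*Q*H):
  P = 1000 * 9.81 * 0.2176761 * 44.48746 = 94999 W
Therefore the hydraulic power required at the pump = 94999 W.


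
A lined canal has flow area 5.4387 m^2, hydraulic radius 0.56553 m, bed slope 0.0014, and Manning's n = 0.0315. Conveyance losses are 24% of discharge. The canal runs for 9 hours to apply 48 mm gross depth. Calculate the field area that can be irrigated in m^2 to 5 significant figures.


Approach: apply Manning's equation with a conveyance and depth budget, Q = (1/n)*A*R^(2/3)*S^(1/2); Q_field = Q*(1-loss); Area = Q_field*t/(d/1000).
Step 1 — canal discharge (Manning's equation):
  Q = (1/0.0315) * 5.4387 * 0.56553^(2/3) * 0.0014^(1/2) = 4.417932 m^3/s
Step 2 — delivered flow: Q_field = 4.417932*(1 - 24/100) = 3.357628 m^3/s
Step 3 — volume delivered: V = 3.357628 * 9*3600 = 108787.2 m^3
Step 4 — area served: A = V / (depth/1000) = 108787.2 / 0.048 = 2266400 m^2
Therefore the field area that can be irrigated = 2266400 m^2.


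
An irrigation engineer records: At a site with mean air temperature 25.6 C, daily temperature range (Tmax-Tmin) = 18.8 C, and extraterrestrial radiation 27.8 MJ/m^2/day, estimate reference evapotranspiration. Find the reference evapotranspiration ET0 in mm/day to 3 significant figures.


Approach: apply the Hargreaves-Samani method, ET0 = 0.0023*(Tmean+17.8)*sqrt(Tmax-Tmin)*0.408*Ra.
ET0 = 0.0023*(25.6+17.8)*sqrt(18.8)*0.408*27.8 = 4.91 mm/day
Therefore the reference evapotranspiration ET0 = 4.91 mm/day.


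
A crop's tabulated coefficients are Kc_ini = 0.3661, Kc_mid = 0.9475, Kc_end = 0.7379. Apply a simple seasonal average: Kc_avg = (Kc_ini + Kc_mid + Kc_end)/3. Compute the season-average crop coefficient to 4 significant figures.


Kc_avg = (0.3661 + 0.9475 + 0.7379)/3 = 0.6838
Therefore the season-average crop coefficient = 0.6838.


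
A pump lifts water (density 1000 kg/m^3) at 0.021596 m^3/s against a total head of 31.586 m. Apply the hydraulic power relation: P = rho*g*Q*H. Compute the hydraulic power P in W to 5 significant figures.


P = 1000 * 9.81 * 0.021596 * 31.586 = 6691.7 W
Therefore the hydraulic power P = 6691.7 W.


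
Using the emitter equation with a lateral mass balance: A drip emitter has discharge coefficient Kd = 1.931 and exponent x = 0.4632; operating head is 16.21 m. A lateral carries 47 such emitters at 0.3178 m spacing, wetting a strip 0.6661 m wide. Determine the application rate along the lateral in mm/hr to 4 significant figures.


Approach: apply the emitter equation with a lateral mass balance, q = Kd*h^x; Q = n*q; rate = Q/(n*spacing*width).
Step 1 — single emitter flow (q = Kd*h^x):
  q = 1.931 * 16.21^0.4632 = 7.01704 L/hr
Step 2 — total lateral flow: Q = 47 * 7.01704 = 329.801 L/hr
Step 3 — wetted area: A = 47 * 0.3178 * 0.6661 = 9.94927 m^2
Step 4 — application rate: Q/A = 329.801/9.94927 = 33.15 mm/hr
Therefore the application rate along the lateral = 33.15 mm/hr.


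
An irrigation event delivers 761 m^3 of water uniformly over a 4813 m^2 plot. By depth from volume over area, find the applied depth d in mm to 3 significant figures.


Approach: apply depth from volume over area, d = (V/A)*1000.
d = (761 / 4813) * 1000 = 158 mm
Therefore the applied depth d = 158 mm.


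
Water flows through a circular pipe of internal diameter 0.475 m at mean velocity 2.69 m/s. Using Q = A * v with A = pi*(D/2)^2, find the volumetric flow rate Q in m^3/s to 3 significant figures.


A = pi*(0.475/2)^2 = 0.17721 m^2
Q = 0.17721 * 2.69 = 0.477 m^3/s
Therefore the volumetric flow rate Q = 0.477 m^3/s.


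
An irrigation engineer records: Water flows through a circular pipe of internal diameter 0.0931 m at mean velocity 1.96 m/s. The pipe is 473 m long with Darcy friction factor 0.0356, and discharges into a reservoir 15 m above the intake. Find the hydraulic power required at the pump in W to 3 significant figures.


Approach: apply continuity + Darcy-Weisbach + hydraulic power, Q = A*v; hf = f*(L/D)*(v^2/(2g)); H = static + hf; P = rho*g*Q*H.
Step 1 — flow rate (continuity, Q = A*v):
  A = pi*(0.0931/2)^2 = 0.0068075 m^2
  Q = 0.0068075 * 1.96 = 0.013343 m^3/s
Step 2 — friction head loss (Darcy-Weisbach):
  hf = 0.0356 * (473/0.0931) * (1.96^2 / (2*9.81))
  hf = 35.414 m
Step 3 — total head: H = 15 + 35.414 = 50.414 m
Step 4 — hydraulic power (P = rho*g*Q*H):
  P = 1000 * 9.81 * 0.013343 * 50.414 = 6600 W
Therefore the hydraulic power required at the pump = 6600 W.


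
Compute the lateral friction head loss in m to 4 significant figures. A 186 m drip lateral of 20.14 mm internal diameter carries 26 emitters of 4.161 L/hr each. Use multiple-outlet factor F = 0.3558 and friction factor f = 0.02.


Approach: apply Darcy-Weisbach with the multiple-outlet F-factor, Q = n*q/(3600*1000) m^3/s; v = Q/A; hf = F*f*(L/D)*(v^2/(2g)).
Q = 26*4.161/(3600*1000) = 3.00517e-05 m^3/s
A = pi*(20.14e-3/2)^2 = 3.18573e-04 m^2, so v = Q/A = 0.0943322 m/s
hf = 0.3558*0.02*(186/0.02014)*(0.0943322^2/(2*9.81)) = 0.02981 m
Therefore the lateral friction head loss = 0.02981 m.


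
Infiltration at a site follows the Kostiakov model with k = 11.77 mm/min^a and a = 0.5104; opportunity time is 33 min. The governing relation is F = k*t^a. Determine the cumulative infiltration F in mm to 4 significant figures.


F = 11.77 * 33^0.5104 = 70.12 mm
Therefore the cumulative infiltration F = 70.12 mm.


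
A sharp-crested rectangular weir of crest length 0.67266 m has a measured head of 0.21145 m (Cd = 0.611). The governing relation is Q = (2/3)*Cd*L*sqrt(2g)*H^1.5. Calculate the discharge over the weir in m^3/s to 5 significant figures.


Q = (2/3)*0.611*0.67266*sqrt(2*9.81)*0.21145^1.5 = 0.11801 m^3/s
Therefore the discharge over the weir = 0.11801 m^3/s.


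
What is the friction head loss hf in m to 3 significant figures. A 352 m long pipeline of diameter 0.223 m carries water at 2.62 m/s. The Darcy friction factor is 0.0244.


Approach: apply the Darcy-Weisbach equation, hf = f*(L/D)*(v^2/(2g)).
hf = 0.0244 * (352/0.223) * (2.62^2 / (2*9.81))
hf = 13.5 m
Therefore the friction head loss hf = 13.5 m.


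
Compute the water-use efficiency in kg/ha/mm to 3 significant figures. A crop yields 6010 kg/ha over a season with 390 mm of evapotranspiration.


Approach: apply the water-use efficiency ratio, WUE = yield/ET.
WUE = 6010 / 390 = 15.4 kg/ha/mm
Therefore the water-use efficiency = 15.4 kg/ha/mm.


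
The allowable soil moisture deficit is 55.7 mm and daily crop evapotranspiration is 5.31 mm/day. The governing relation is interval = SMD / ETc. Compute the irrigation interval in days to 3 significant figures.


interval = 55.7 / 5.31 = 10.5 days
Therefore the irrigation interval = 10.5 days.


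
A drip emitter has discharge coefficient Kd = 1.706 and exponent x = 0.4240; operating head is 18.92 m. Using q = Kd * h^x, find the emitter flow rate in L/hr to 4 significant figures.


q = 1.706 * 18.92^0.4240 = 5.935 L/hr
Therefore the emitter flow rate = 5.935 L/hr.


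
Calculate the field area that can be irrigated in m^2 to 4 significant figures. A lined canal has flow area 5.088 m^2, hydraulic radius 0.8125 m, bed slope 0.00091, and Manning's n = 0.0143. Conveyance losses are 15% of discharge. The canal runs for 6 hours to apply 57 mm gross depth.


Approach: apply Manning's equation with a conveyance and depth budget, Q = (1/n)*A*R^(2/3)*S^(1/2); Q_field = Q*(1-loss); Area = Q_field*t/(d/1000).
Step 1 — canal discharge (Manning's equation):
  Q = (1/0.0143) * 5.088 * 0.8125^(2/3) * 0.00091^(1/2) = 9.34575 m^3/s
Step 2 — delivered flow: Q_field = 9.34575*(1 - 15/100) = 7.94388 m^3/s
Step 3 — volume delivered: V = 7.94388 * 6*3600 = 171588 m^3
Step 4 — area served: A = V / (depth/1000) = 171588 / 0.057 = 3010000 m^2
Therefore the field area that can be irrigated = 3010000 m^2.


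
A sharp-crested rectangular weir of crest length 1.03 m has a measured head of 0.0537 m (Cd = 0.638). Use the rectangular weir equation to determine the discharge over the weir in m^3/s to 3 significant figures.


Approach: apply the rectangular weir equation, Q = (2/3)*Cd*L*sqrt(2g)*H^1.5.
Q = (2/3)*0.638*1.03*sqrt(2*9.81)*0.0537^1.5 = 0.0241 m^3/s
Therefore the discharge over the weir = 0.0241 m^3/s.


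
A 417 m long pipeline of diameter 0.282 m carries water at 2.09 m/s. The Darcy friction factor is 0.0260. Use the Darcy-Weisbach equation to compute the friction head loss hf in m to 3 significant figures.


Approach: apply the Darcy-Weisbach equation, hf = f*(L/D)*(v^2/(2g)).
hf = 0.0260 * (417/0.282) * (2.09^2 / (2*9.81))
hf = 8.56 m
Therefore the friction head loss hf = 8.56 m.


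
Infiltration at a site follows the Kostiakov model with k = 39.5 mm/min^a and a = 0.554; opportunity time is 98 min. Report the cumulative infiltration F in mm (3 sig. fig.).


Approach: apply the Kostiakov infiltration equation, F = k*t^a.
F = 39.5 * 98^0.554 = 501 mm
Therefore the cumulative infiltration F = 501 mm.


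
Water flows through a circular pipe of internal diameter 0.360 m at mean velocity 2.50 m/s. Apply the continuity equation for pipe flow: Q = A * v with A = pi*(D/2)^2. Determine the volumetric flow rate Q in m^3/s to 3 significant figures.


A = pi*(0.360/2)^2 = 0.10179 m^2
Q = 0.10179 * 2.50 = 0.254 m^3/s
Therefore the volumetric flow rate Q = 0.254 m^3/s.


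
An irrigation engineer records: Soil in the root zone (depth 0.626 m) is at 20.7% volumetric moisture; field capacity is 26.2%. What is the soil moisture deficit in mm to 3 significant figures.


Approach: apply the soil moisture deficit relation, SMD = (FC - theta)/100 * depth * 1000.
SMD = (26.2 - 20.7)/100 * 0.626 * 1000 = 34.4 mm
Therefore the soil moisture deficit = 34.4 mm.


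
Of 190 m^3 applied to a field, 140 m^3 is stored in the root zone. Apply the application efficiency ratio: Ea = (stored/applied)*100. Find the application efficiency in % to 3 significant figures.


Ea = (140/190)*100 = 73.7 %
Therefore the application efficiency = 73.7 %.


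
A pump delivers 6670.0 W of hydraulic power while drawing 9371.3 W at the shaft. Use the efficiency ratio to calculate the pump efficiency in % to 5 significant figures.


Approach: apply the efficiency ratio, eta = (P_out/P_in)*100.
eta = (6670.0 / 9371.3) * 100 = 71.175 %
Therefore the pump efficiency = 71.175 %.


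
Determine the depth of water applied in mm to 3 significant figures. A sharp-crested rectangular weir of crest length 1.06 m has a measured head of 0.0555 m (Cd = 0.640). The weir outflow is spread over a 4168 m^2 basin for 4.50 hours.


Approach: apply the rectangular weir equation with a volume-to-depth conversion, Q = (2/3)*Cd*L*sqrt(2g)*H^1.5; d = Q*t/A * 1000.
Step 1 — weir discharge:
  Q = (2/3)*0.640*1.06*sqrt(2*9.81)*0.0555^1.5 = 0.026193 m^3/s
Step 2 — volume: V = 0.026193 * 4.50*3600 = 424.32 m^3
Step 3 — depth: d = V/A * 1000 = 424.32/4168 * 1000 = 102 mm
Therefore the depth of water applied = 102 mm.


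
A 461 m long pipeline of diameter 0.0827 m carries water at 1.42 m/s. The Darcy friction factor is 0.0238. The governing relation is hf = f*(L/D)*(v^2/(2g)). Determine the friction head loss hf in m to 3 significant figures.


hf = 0.0238 * (461/0.0827) * (1.42^2 / (2*9.81))
hf = 13.6 m
Therefore the friction head loss hf = 13.6 m.


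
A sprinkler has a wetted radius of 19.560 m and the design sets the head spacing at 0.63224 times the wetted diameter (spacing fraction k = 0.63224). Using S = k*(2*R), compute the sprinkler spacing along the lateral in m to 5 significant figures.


S = 0.63224 * (2 * 19.560) = 24.733 m
Therefore the sprinkler spacing along the lateral = 24.733 m.


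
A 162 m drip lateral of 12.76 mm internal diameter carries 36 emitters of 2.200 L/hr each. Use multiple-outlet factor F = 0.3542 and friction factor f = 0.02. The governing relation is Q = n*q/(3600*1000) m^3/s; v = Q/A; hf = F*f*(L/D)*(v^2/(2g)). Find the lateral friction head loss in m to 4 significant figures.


Q = 36*2.200/(3600*1000) = 2.20000e-05 m^3/s
A = pi*(12.76e-3/2)^2 = 1.27877e-04 m^2, so v = Q/A = 0.172041 m/s
hf = 0.3542*0.02*(162/0.01276)*(0.172041^2/(2*9.81)) = 0.1357 m
Therefore the lateral friction head loss = 0.1357 m.


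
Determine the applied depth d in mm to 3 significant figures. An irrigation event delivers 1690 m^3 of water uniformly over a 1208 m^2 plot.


Approach: apply depth from volume over area, d = (V/A)*1000.
d = (1690 / 1208) * 1000 = 1400 mm
Therefore the applied depth d = 1400 mm.


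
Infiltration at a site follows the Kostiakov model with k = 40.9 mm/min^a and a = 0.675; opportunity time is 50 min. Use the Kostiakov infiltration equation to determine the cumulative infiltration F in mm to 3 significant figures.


Approach: apply the Kostiakov infiltration equation, F = k*t^a.
F = 40.9 * 50^0.675 = 573 mm
Therefore the cumulative infiltration F = 573 mm.


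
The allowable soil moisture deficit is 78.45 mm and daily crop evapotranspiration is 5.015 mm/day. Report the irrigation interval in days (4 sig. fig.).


Approach: apply the irrigation interval relation, interval = SMD / ETc.
interval = 78.45 / 5.015 = 15.64 days
Therefore the irrigation interval = 15.64 days.


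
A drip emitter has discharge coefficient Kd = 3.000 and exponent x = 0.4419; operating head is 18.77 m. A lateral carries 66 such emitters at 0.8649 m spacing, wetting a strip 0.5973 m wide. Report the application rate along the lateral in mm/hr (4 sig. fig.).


Approach: apply the emitter equation with a lateral mass balance, q = Kd*h^x; Q = n*q; rate = Q/(n*spacing*width).
Step 1 — single emitter flow (q = Kd*h^x):
  q = 3.000 * 18.77^0.4419 = 10.9614 L/hr
Step 2 — total lateral flow: Q = 66 * 10.9614 = 723.451 L/hr
Step 3 — wetted area: A = 66 * 0.8649 * 0.5973 = 34.0959 m^2
Step 4 — application rate: Q/A = 723.451/34.0959 = 21.22 mm/hr
Therefore the application rate along the lateral = 21.22 mm/hr.


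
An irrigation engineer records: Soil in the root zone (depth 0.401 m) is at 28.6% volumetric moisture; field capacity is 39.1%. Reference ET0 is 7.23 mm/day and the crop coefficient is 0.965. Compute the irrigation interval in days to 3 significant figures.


Approach: apply soil-water budget scheduling, SMD = (FC-theta)/100*depth*1000; ETc = ET0*Kc; interval = SMD/ETc.
Step 1 — soil moisture deficit:
  SMD = (39.1 - 28.6)/100 * 0.401 * 1000 = 42.105 mm
Step 2 — daily crop ET (ETc = ET0*Kc):
  ETc = 7.23 * 0.965 = 6.9770 mm/day
Step 3 — irrigation interval (SMD/ETc):
  interval = 42.105 / 6.9770 = 6.03 days
Therefore the irrigation interval = 6.03 days.


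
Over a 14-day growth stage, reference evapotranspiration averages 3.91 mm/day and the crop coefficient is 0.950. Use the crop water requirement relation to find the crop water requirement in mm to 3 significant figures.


Approach: apply the crop water requirement relation, CWR = ET0 * Kc * days.
CWR = 3.91 * 0.950 * 14 = 52.0 mm
Therefore the crop water requirement = 52.0 mm.


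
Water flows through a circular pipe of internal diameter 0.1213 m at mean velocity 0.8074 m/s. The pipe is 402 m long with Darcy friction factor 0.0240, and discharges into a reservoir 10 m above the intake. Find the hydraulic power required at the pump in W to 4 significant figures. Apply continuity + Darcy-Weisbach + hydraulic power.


Approach: apply continuity + Darcy-Weisbach + hydraulic power, Q = A*v; hf = f*(L/D)*(v^2/(2g)); H = static + hf; P = rho*g*Q*H.
Step 1 — flow rate (continuity, Q = A*v):
  A = pi*(0.1213/2)^2 = 0.0115561 m^2
  Q = 0.0115561 * 0.8074 = 0.00933040 m^3/s
Step 2 — friction head loss (Darcy-Weisbach):
  hf = 0.0240 * (402/0.1213) * (0.8074^2 / (2*9.81))
  hf = 2.64274 m
Step 3 — total head: H = 10 + 2.64274 = 12.6427 m
Step 4 — hydraulic power (P = rho*g*Q*H):
  P = 1000 * 9.81 * 0.00933040 * 12.6427 = 1157 W
Therefore the hydraulic power required at the pump = 1157 W.


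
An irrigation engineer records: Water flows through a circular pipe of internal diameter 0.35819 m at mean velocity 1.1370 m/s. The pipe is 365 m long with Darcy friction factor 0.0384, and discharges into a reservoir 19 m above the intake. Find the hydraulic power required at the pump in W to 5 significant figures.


Approach: apply continuity + Darcy-Weisbach + hydraulic power, Q = A*v; hf = f*(L/D)*(v^2/(2g)); H = static + hf; P = rho*g*Q*H.
Step 1 — flow rate (continuity, Q = A*v):
  A = pi*(0.35819/2)^2 = 0.1007666 m^2
  Q = 0.1007666 * 1.1370 = 0.1145717 m^3/s
Step 2 — friction head loss (Darcy-Weisbach):
  hf = 0.0384 * (365/0.35819) * (1.1370^2 / (2*9.81))
  hf = 2.578295 m
Step 3 — total head: H = 19 + 2.578295 = 21.57829 m
Step 4 — hydraulic power (P = rho*g*Q*H):
  P = 1000 * 9.81 * 0.1145717 * 21.57829 = 24253 W
Therefore the hydraulic power required at the pump = 24253 W.


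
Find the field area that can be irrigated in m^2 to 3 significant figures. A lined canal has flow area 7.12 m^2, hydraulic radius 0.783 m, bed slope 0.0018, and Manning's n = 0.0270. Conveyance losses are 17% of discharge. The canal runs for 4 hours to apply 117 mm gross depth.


Approach: apply Manning's equation with a conveyance and depth budget, Q = (1/n)*A*R^(2/3)*S^(1/2); Q_field = Q*(1-loss); Area = Q_field*t/(d/1000).
Step 1 — canal discharge (Manning's equation):
  Q = (1/0.0270) * 7.12 * 0.783^(2/3) * 0.0018^(1/2) = 9.5044 m^3/s
Step 2 — delivered flow: Q_field = 9.5044*(1 - 17/100) = 7.8887 m^3/s
Step 3 — volume delivered: V = 7.8887 * 4*3600 = 113600 m^3
Step 4 — area served: A = V / (depth/1000) = 113600 / 0.117 = 971000 m^2
Therefore the field area that can be irrigated = 971000 m^2.
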